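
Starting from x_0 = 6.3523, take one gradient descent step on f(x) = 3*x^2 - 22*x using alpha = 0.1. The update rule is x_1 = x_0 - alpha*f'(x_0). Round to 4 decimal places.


We compute the gradient at x_0 and apply the update.
f'(x) = 6*x - 22
f'(6.3523) = 6*6.3523 - 22 = 16.1138
x_1 = 6.3523 - 0.1*16.1138 = 4.7409


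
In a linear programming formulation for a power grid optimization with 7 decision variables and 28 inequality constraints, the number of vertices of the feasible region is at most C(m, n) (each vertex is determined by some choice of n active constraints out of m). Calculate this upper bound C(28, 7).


Each vertex corresponds to some choice of n active constraints out of m, so the number of vertices is at most C(m, n) = m! / (n!(m-n)!).
m = 28, n = 7
Numerator: 28 * 27 * 26 * 25 * 24 * 23 * 22
Denominator: 7! = 5040
C(28, 7) = 1184040


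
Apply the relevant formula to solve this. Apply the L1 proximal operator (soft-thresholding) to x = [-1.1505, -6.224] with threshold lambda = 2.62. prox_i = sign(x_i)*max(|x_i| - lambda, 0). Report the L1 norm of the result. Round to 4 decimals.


Soft-thresholding with lambda = 2.62:
prox(-1.1505) = sign(-1.1505)*max(|-1.1505| - 2.62, 0) = 0.0
prox(-6.224) = sign(-6.224)*max(|-6.224| - 2.62, 0) = -3.604
prox(x) = [0.0, -3.604]
||prox(x)||_1 = 0.0 + 3.604 = 3.604


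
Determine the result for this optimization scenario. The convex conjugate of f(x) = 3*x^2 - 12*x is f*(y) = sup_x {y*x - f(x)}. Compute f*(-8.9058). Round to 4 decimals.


f*(y) = sup_x {y*x - a*x^2 - b*x} = sup_x {(y-b)*x - a*x^2}
FOC: (y - b) - 2a*x = 0 => x* = (y - b)/(2a)
x* = (-8.9058 + 12)/(2*3) = 0.5157
f*(-8.9058) = (y-b)^2/(4a) = (-8.9058 + 12)^2/(4*3)
= 9.5741/12 = 0.7978


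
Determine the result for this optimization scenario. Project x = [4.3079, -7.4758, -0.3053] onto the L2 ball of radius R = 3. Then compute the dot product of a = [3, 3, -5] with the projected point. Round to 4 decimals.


Step 1: Compute ||x|| (intermediates to 6 decimals).
||x|| = sqrt(4.3079^2 + (-7.4758)^2 + (-0.3053)^2) = 8.633585
Step 2: Project.
Since ||x|| > R, scale = R/||x|| = 3/8.633585 = 0.34748, proj(x) = scale * x
proj(x) = [1.496909, -2.597691, -0.106086]
Step 3: Dot product.
a^T * proj(x) = 3*1.496909 + 3*(-2.597691) - 5*(-0.106086) = -2.7719


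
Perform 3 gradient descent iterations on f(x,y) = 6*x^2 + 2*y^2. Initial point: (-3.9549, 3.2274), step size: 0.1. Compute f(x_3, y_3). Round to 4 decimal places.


Gradient descent on f(x,y) = 6*x^2 + 2*y^2.
Starting point: (-3.9549, 3.2274), alpha = 0.1
Step 1: grad_x = 2*6*-3.9549 = -47.4588, grad_y = 2*2*3.2274 = 12.9096
  x_1 = -3.9549 - 0.1*-47.4588 = 0.791
  y_1 = 3.2274 - 0.1*12.9096 = 1.9364
Step 2: grad_x = 2*6*0.791 = 9.4918, grad_y = 2*2*1.9364 = 7.7458
  x_2 = 0.791 - 0.1*9.4918 = -0.1582
  y_2 = 1.9364 - 0.1*7.7458 = 1.1619
Step 3: grad_x = 2*6*-0.1582 = -1.8984, grad_y = 2*2*1.1619 = 4.6475
  x_3 = -0.1582 - 0.1*-1.8984 = 0.0316
  y_3 = 1.1619 - 0.1*4.6475 = 0.6971
f(0.0316, 0.6971) = 6*0.0316^2 + 2*0.6971^2 = 0.978


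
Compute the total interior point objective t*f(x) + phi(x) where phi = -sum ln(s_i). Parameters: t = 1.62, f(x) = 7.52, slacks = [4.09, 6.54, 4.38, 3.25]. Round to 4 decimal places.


Step 1: Compute log-barrier.
ln values: [1.4085, 1.8779, 1.477, 1.1787]
phi = -(1.4085 + 1.8779 + 1.477 + 1.1787) = -5.9422
Step 2: Compute augmented objective.
t*f(x) = 1.62*7.52 = 12.1824
Total = 12.1824 - 5.9422 = 6.2402


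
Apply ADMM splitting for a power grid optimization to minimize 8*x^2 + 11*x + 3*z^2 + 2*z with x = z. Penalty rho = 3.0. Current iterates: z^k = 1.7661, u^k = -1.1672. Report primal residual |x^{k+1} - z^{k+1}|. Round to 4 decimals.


ADMM iteration with rho = 3.0, z^k = 1.7661, u^k = -1.1672
Step 1: x-update.
Minimize 8*x^2 + 11*x + (3.0/2)*(x - 1.7661 - 1.1672)^2
FOC: (2*8 + 3.0)*x = -11 + 3.0*(1.7661 + 1.1672)
x^{k+1} = -0.1158
Step 2: z-update.
Minimize 3*z^2 + 2*z + (3.0/2)*(-0.1158 - z - 1.1672)^2
FOC: (2*3 + 3.0)*z = -2 + 3.0*(-0.1158 - 1.1672)
z^{k+1} = -0.6499
Step 3: u-update.
u^{k+1} = -1.1672 - 0.1158 + 0.6499 = -0.6331
Step 4: Primal residual = |-0.1158 + 0.6499| = 0.5341


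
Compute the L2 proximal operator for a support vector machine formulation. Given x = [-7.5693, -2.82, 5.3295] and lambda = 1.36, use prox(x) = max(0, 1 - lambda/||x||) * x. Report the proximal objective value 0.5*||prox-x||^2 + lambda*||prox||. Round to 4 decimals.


Step 1: Compute ||x||.
||x|| = 9.6773
Step 2: Compute scaling factor.
scale = max(0, 1 - 1.36/9.6773) = 0.8595
Step 3: prox(x) = [-6.5055, -2.4237, 4.5805]
||prox(x)|| = 8.3173
Step 4: Proximal objective.
0.5*||prox-x||^2 = 0.9248
lambda*||prox|| = 11.3115
Total = 12.2363


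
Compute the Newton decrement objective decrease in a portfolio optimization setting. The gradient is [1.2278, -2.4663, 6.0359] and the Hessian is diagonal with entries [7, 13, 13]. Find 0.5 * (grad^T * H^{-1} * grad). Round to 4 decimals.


Step 1: H is diagonal, so H^(-1) * g = [0.1754, -0.1897, 0.4643].
Step 2: g^T H^(-1) g = sum_i g_i^2 / H_ii
  = (1.2278)^2/7 + (-2.4663)^2/13 + (6.0359)^2/13
  = 0.2154 + 0.4679 + 2.8025 = 3.4857
Step 3: Objective decrease = 0.5 * g^T H^(-1) g = 1.7429


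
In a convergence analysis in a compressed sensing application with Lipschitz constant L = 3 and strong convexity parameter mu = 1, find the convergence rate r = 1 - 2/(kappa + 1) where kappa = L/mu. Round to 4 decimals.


Step 1: Compute the condition number.
kappa = L/mu = 3/1 = 3.0
Step 2: Compute the convergence rate.
r = 1 - 2/(kappa + 1) = 1 - 2*mu/(L + mu) = (L - mu)/(L + mu) = 2/4 = 0.5


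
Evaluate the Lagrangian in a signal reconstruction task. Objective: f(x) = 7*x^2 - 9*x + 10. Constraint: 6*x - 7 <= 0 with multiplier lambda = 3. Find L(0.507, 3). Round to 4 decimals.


Step 1: Evaluate f(x).
f(0.507) = 7*0.507^2 - 9*0.507 + 10 = 7.2363
Step 2: Evaluate g(x).
g(0.507) = 6*0.507 - 7 = -3.958
Step 3: Compute Lagrangian.
L = 7.2363 + 3*-3.958 = -4.6377


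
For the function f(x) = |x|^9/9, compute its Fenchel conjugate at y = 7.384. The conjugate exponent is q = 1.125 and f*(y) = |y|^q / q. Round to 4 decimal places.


The conjugate exponent q satisfies 1/p + 1/q = 1.
p = 9, so q = 9/(9 - 1) = 1.125
|y|^q = 7.384^1.125 = 9.4804
f*(7.384) = 9.4804 / 1.125 = 8.4271


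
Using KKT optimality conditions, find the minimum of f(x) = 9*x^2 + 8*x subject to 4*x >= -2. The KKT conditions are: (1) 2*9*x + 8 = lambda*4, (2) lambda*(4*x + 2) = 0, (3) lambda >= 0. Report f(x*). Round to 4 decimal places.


Step 1: Try lambda = 0 (constraint inactive).
Stationarity: 2*9*x + 8 = 0
x* = -8/(2*9) = -4/9 = -0.4444 (rounded; the exact value -4/9 is used below)
Check constraint: 4*-0.4444 = -1.7776 >= -2 -- satisfied.
Step 2: Compute optimal value.
f(x*) = 9*(-4/9)^2 + 8*(-4/9) = -1.7778


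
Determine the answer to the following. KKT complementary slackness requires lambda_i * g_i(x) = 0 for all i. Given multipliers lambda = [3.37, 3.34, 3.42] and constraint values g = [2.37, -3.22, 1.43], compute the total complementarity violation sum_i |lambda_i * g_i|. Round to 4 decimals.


KKT complementary slackness check:
lambda_1 * g_1 = 3.37 * 2.37 = 7.9869
lambda_2 * g_2 = 3.34 * -3.22 = -10.7548
lambda_3 * g_3 = 3.42 * 1.43 = 4.8906
Total violation = 7.9869 + 10.7548 + 4.8906 = 23.6323


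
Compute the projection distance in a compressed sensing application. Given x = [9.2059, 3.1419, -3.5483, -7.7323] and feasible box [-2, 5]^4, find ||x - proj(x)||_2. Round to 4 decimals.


Project each component onto [-2, 5].
clip(9.2059) = 5.0, clip(3.1419) = 3.1419, clip(-3.5483) = -2.0, clip(-7.7323) = -2.0
Projection = [5.0, 3.1419, -2.0, -2.0]
Squared diffs: [17.6896, 0.0, 2.3972, 32.8593]
Distance = sqrt(52.9461) = 7.2764


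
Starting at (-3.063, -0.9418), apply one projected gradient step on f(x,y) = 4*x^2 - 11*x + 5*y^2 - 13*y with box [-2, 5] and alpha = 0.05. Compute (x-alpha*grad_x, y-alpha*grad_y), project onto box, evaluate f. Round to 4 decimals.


Step 1: Compute gradient at (-3.063, -0.9418).
grad_x = 2*4*-3.063 - 11 = -35.504
grad_y = 2*5*-0.9418 - 13 = -22.418
Step 2: Gradient step.
x_raw = -3.063 - 0.05*-35.504 = -1.2878
y_raw = -0.9418 - 0.05*-22.418 = 0.1791
Step 3: Project onto [-2, 5].
x_proj = clip(-1.2878) = -1.2878
y_proj = clip(0.1791) = 0.1791
Step 4: Evaluate f.
f(-1.2878, 0.1791) = 18.6316


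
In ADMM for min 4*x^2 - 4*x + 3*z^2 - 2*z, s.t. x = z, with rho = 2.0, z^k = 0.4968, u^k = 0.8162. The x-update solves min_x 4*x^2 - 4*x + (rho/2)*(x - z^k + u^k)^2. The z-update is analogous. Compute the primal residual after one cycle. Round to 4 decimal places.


ADMM iteration with rho = 2.0, z^k = 0.4968, u^k = 0.8162
Step 1: x-update.
Minimize 4*x^2 - 4*x + (2.0/2)*(x - 0.4968 + 0.8162)^2
FOC: (2*4 + 2.0)*x = 4 + 2.0*(0.4968 - 0.8162)
x^{k+1} = 0.3361
Step 2: z-update.
Minimize 3*z^2 - 2*z + (2.0/2)*(0.3361 - z + 0.8162)^2
FOC: (2*3 + 2.0)*z = 2 + 2.0*(0.3361 + 0.8162)
z^{k+1} = 0.5381
Step 3: u-update.
u^{k+1} = 0.8162 + 0.3361 - 0.5381 = 0.6142
Step 4: Primal residual = |0.3361 - 0.5381| = 0.202


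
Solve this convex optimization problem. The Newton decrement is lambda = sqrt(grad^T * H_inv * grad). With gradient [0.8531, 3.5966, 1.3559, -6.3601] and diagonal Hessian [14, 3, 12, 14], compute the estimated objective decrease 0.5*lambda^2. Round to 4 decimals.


Step 1: H is diagonal, so H^(-1) * g = [0.0609, 1.1989, 0.113, -0.4543].
Step 2: g^T H^(-1) g = sum_i g_i^2 / H_ii
  = (0.8531)^2/14 + (3.5966)^2/3 + (1.3559)^2/12 + (-6.3601)^2/14
  = 0.052 + 4.3118 + 0.1532 + 2.8893 = 7.4064
Step 3: Objective decrease = 0.5 * g^T H^(-1) g = 3.7032


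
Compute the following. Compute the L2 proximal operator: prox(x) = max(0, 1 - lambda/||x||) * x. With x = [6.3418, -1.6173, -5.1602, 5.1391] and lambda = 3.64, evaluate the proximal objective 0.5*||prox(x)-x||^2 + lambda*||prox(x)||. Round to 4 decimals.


Step 1: Compute ||x||.
||x|| = 9.7914
Step 2: Compute scaling factor.
scale = max(0, 1 - 3.64/9.7914) = 0.6282
Step 3: prox(x) = [3.9842, -1.0161, -3.2419, 3.2286]
||prox(x)|| = 6.1514
Step 4: Proximal objective.
0.5*||prox-x||^2 = 6.6248
lambda*||prox|| = 22.3911
Total = 29.016


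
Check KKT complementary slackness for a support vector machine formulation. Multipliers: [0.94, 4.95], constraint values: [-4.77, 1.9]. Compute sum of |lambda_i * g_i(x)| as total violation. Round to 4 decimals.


KKT complementary slackness check:
lambda_1 * g_1 = 0.94 * -4.77 = -4.4838
lambda_2 * g_2 = 4.95 * 1.9 = 9.405
Total violation = 4.4838 + 9.405 = 13.8888


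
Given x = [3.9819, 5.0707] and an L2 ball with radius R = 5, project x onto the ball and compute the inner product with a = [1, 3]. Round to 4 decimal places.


Step 1: Compute ||x|| (intermediates to 6 decimals).
||x|| = sqrt(3.9819^2 + 5.0707^2) = 6.447288
Step 2: Project.
Since ||x|| > R, scale = R/||x|| = 5/6.447288 = 0.77552, proj(x) = scale * x
proj(x) = [3.088043, 3.932429]
Step 3: Dot product.
a^T * proj(x) = 1*3.088043 + 3*3.932429 = 14.8853


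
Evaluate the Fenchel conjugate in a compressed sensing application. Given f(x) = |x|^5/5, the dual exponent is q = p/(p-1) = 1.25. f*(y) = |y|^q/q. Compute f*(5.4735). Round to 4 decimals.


The conjugate exponent q satisfies 1/p + 1/q = 1.
p = 5, so q = 5/(5 - 1) = 1.25
|y|^q = 5.4735^1.25 = 8.372
f*(5.4735) = 8.372 / 1.25 = 6.6976


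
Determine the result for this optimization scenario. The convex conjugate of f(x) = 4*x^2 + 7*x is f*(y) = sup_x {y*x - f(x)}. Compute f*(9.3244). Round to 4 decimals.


f*(y) = sup_x {y*x - a*x^2 - b*x} = sup_x {(y-b)*x - a*x^2}
FOC: (y - b) - 2a*x = 0 => x* = (y - b)/(2a)
x* = (9.3244 - 7)/(2*4) = 0.2906
f*(9.3244) = (y-b)^2/(4a) = (9.3244 - 7)^2/(4*4)
= 5.4028/16 = 0.3377


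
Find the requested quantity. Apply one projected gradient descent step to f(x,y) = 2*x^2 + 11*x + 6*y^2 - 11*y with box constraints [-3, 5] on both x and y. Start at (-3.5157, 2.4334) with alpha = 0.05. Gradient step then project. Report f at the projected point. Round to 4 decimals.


Step 1: Compute gradient at (-3.5157, 2.4334).
grad_x = 2*2*-3.5157 + 11 = -3.0628
grad_y = 2*6*2.4334 - 11 = 18.2008
Step 2: Gradient step.
x_raw = -3.5157 - 0.05*-3.0628 = -3.3626
y_raw = 2.4334 - 0.05*18.2008 = 1.5234
Step 3: Project onto [-3, 5].
x_proj = clip(-3.3626) = -3.0
y_proj = clip(1.5234) = 1.5234
Step 4: Evaluate f.
f(-3.0, 1.5234) = -17.8332


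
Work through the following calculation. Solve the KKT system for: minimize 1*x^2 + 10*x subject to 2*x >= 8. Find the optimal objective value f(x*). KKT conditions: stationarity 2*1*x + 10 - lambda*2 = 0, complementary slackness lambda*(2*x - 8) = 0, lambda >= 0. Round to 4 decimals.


Step 1: Try lambda = 0 (constraint inactive).
x_unc = -10/(2*1) = -5.0
Check: 2*-5.0 = -10.0 < 8 -- violated!
Step 2: Constraint must be active: 2*x = 8
x* = 8/2 = 4.0
lambda = (2*1*4.0 + 10)/2 = 9.0
Step 3: Compute optimal value.
f(x*) = 1*4.0^2 + 10*4.0 = 56.0


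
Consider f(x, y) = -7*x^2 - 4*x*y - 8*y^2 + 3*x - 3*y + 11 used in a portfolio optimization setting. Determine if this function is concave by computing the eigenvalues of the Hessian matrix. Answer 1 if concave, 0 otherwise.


The Hessian of f(x,y) = -7*x^2 - 4*x*y - 8*y^2 + 3*x - 3*y + 11 is:
H = [[-14, -4], [-4, -16]]
Trace = -14 - 16 = -30
Determinant = -14*-16 - (-4)^2 = 208
Discriminant = (-30)^2 - 4*208 = 68.0
Eigenvalues: lambda_1 = -19.1231, lambda_2 = -10.8769
The function is concave.

1


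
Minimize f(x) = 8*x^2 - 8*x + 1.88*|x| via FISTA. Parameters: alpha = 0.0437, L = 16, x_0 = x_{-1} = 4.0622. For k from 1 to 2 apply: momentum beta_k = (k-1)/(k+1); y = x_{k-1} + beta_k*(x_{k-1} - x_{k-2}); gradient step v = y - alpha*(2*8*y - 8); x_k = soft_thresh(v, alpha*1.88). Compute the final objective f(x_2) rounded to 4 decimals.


FISTA on f(x) = 8*x^2 - 8*x + 1.88*|x|
L = 16, alpha = 0.0437
Iteration 1: beta = 0.0, y = 4.0622 + 0.0*(4.0622 - 4.0622) = 4.0622
  grad(y) = 56.9952, v = y - alpha*grad = 1.5715
  prox(v) = soft_thresh(1.5715, 0.0822) = 1.4894
Iteration 2: beta = 0.3333, y = 1.4894 + 0.3333*(1.4894 - 4.0622) = 0.6317
  grad(y) = 2.1078, v = y - alpha*grad = 0.5396
  prox(v) = soft_thresh(0.5396, 0.0822) = 0.4575
f(x_2) = 8*0.4575^2 - 8*0.4575 + 1.88*|0.4575| = -1.1255


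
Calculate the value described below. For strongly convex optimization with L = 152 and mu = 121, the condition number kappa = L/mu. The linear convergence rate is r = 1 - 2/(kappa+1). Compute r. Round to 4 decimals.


Step 1: Compute the condition number.
kappa = L/mu = 152/121 = 1.2562
Step 2: Compute the convergence rate.
r = 1 - 2/(kappa + 1) = 1 - 2*mu/(L + mu) = (L - mu)/(L + mu) = 31/273 = 0.1136


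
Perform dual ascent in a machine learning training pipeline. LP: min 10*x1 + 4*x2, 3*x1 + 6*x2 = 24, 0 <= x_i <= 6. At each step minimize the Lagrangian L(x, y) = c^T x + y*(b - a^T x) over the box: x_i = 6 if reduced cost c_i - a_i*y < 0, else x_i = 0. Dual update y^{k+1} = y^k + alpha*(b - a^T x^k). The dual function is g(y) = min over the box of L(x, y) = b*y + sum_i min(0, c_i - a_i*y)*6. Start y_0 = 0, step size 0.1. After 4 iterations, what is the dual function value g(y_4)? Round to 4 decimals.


Dual ascent for LP: min 10*x1 + 4*x2, 3*x1 + 6*x2 = 24, 0 <= x_i <= 6
Step 1: y^k = 0.0, reduced costs: (10.0, 4.0)
  x^k = (0.0, 0.0), subgradient = b - a^T x = 24.0
  y^{k+1} = 0.0 + 0.1*24.0 = 2.4
Step 2: y^k = 2.4, reduced costs: (2.8, -10.4)
  x^k = (0.0, 6.0), subgradient = b - a^T x = -12.0
  y^{k+1} = 2.4 + 0.1*-12.0 = 1.2
Step 3: y^k = 1.2, reduced costs: (6.4, -3.2)
  x^k = (0.0, 6.0), subgradient = b - a^T x = -12.0
  y^{k+1} = 1.2 + 0.1*-12.0 = -0.0
Step 4: y^k = -0.0, reduced costs: (10.0, 4.0)
  x^k = (0.0, 0.0), subgradient = b - a^T x = 24.0
  y^{k+1} = -0.0 + 0.1*24.0 = 2.4
Dual objective at y_4 = 2.4: reduced costs (2.8, -10.4), box minimizer x = (0.0, 6.0)
g(y_4) = b*y + (c1 - a1*y)*x1 + (c2 - a2*y)*x2 = 24*2.4 + 2.8*0.0 + (-10.4)*6.0 = 57.6 + 0.0 - 62.4 = -4.8


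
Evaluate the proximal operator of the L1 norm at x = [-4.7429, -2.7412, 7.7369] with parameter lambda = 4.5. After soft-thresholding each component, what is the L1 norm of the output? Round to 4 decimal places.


Soft-thresholding with lambda = 4.5:
prox(-4.7429) = sign(-4.7429)*max(|-4.7429| - 4.5, 0) = -0.2429
prox(-2.7412) = sign(-2.7412)*max(|-2.7412| - 4.5, 0) = 0.0
prox(7.7369) = sign(7.7369)*max(|7.7369| - 4.5, 0) = 3.2369
prox(x) = [-0.2429, 0.0, 3.2369]
||prox(x)||_1 = 0.2429 + 0.0 + 3.2369 = 3.4798


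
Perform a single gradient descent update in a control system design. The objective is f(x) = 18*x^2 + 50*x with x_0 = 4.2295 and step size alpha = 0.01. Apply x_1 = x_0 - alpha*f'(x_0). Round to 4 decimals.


We compute the gradient at x_0 and apply the update.
f'(x) = 36*x + 50
f'(4.2295) = 36*4.2295 + 50 = 202.262
x_1 = 4.2295 - 0.01*202.262 = 2.2069


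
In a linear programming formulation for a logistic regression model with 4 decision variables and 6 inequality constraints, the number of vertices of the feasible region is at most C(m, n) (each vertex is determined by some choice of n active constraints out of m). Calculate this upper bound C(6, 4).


Each vertex corresponds to some choice of n active constraints out of m, so the number of vertices is at most C(m, n) = m! / (n!(m-n)!).
m = 6, n = 4
Numerator: 6 * 5 * 4 * 3
Denominator: 4! = 24
C(6, 4) = 15


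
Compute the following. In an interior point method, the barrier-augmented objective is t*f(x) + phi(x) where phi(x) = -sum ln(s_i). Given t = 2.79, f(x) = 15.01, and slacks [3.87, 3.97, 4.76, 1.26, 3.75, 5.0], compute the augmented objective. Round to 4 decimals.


Step 1: Compute log-barrier.
ln values: [1.3533, 1.3788, 1.5602, 0.2311, 1.3218, 1.6094]
phi = -(1.3533 + 1.3788 + 1.5602 + 0.2311 + 1.3218 + 1.6094) = -7.4546
Step 2: Compute augmented objective.
t*f(x) = 2.79*15.01 = 41.8779
Total = 41.8779 - 7.4546 = 34.4233


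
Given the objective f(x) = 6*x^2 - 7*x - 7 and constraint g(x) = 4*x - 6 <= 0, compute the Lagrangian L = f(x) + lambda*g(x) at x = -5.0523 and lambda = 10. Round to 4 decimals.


Step 1: Evaluate f(x).
f(-5.0523) = 6*(-5.0523)^2 - 7*(-5.0523) - 7 = 181.5205
Step 2: Evaluate g(x).
g(-5.0523) = 4*-5.0523 - 6 = -26.2092
Step 3: Compute Lagrangian.
L = 181.5205 + 10*-26.2092 = -80.5715


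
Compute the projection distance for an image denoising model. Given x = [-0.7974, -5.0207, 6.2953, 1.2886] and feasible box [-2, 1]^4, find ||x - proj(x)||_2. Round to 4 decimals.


Project each component onto [-2, 1].
clip(-0.7974) = -0.7974, clip(-5.0207) = -2.0, clip(6.2953) = 1.0, clip(1.2886) = 1.0
Projection = [-0.7974, -2.0, 1.0, 1.0]
Squared diffs: [0.0, 9.1246, 28.0402, 0.0833]
Distance = sqrt(37.2481) = 6.1031


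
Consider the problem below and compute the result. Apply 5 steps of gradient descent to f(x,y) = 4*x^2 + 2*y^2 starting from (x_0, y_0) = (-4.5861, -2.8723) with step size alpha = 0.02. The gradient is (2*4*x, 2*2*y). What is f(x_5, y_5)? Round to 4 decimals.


Gradient descent on f(x,y) = 4*x^2 + 2*y^2.
Starting point: (-4.5861, -2.8723), alpha = 0.02
Step 1: grad_x = 2*4*-4.5861 = -36.6888, grad_y = 2*2*-2.8723 = -11.4892
  x_1 = -4.5861 - 0.02*-36.6888 = -3.8523
  y_1 = -2.8723 - 0.02*-11.4892 = -2.6425
Step 2: grad_x = 2*4*-3.8523 = -30.8186, grad_y = 2*2*-2.6425 = -10.5701
  x_2 = -3.8523 - 0.02*-30.8186 = -3.236
  y_2 = -2.6425 - 0.02*-10.5701 = -2.4311
Step 3: grad_x = 2*4*-3.236 = -25.8876, grad_y = 2*2*-2.4311 = -9.7245
  x_3 = -3.236 - 0.02*-25.8876 = -2.7182
  y_3 = -2.4311 - 0.02*-9.7245 = -2.2366
Step 4: grad_x = 2*4*-2.7182 = -21.7456, grad_y = 2*2*-2.2366 = -8.9465
  x_4 = -2.7182 - 0.02*-21.7456 = -2.2833
  y_4 = -2.2366 - 0.02*-8.9465 = -2.0577
Step 5: grad_x = 2*4*-2.2833 = -18.2663, grad_y = 2*2*-2.0577 = -8.2308
  x_5 = -2.2833 - 0.02*-18.2663 = -1.918
  y_5 = -2.0577 - 0.02*-8.2308 = -1.8931
f(-1.918, -1.8931) = 4*(-1.918)^2 + 2*(-1.8931)^2 = 21.8818


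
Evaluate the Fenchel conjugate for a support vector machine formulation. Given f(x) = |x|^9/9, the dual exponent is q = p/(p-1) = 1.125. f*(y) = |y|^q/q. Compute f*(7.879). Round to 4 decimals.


The conjugate exponent q satisfies 1/p + 1/q = 1.
p = 9, so q = 9/(9 - 1) = 1.125
|y|^q = 7.879^1.125 = 10.1984
f*(7.879) = 10.1984 / 1.125 = 9.0652


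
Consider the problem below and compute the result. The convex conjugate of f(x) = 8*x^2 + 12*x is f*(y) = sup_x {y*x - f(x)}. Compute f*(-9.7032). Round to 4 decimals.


f*(y) = sup_x {y*x - a*x^2 - b*x} = sup_x {(y-b)*x - a*x^2}
FOC: (y - b) - 2a*x = 0 => x* = (y - b)/(2a)
x* = (-9.7032 - 12)/(2*8) = -1.3565
f*(-9.7032) = (y-b)^2/(4a) = (-9.7032 - 12)^2/(4*8)
= 471.0289/32 = 14.7197


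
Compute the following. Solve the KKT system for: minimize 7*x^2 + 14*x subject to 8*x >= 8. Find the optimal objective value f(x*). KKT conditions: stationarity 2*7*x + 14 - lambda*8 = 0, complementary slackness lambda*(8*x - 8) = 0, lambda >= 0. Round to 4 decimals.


Step 1: Try lambda = 0 (constraint inactive).
x_unc = -14/(2*7) = -1.0
Check: 8*-1.0 = -8.0 < 8 -- violated!
Step 2: Constraint must be active: 8*x = 8
x* = 8/8 = 1.0
lambda = (2*7*1.0 + 14)/8 = 3.5
Step 3: Compute optimal value.
f(x*) = 7*1.0^2 + 14*1.0 = 21.0


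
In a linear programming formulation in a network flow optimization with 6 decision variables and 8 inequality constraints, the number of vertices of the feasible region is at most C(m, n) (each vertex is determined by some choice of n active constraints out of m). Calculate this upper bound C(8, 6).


Each vertex corresponds to some choice of n active constraints out of m, so the number of vertices is at most C(m, n) = m! / (n!(m-n)!).
m = 8, n = 6
Numerator: 8 * 7 * 6 * 5 * 4 * 3
Denominator: 6! = 720
C(8, 6) = 28


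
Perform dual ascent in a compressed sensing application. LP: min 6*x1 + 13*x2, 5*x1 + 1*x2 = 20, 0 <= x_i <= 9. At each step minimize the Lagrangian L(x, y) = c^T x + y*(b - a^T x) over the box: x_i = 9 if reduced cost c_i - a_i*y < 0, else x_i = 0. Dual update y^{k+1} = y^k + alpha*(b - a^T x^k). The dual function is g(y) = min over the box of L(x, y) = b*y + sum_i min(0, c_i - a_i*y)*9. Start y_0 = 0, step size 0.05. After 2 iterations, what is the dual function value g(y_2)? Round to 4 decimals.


Dual ascent for LP: min 6*x1 + 13*x2, 5*x1 + 1*x2 = 20, 0 <= x_i <= 9
Step 1: y^k = 0.0, reduced costs: (6.0, 13.0)
  x^k = (0.0, 0.0), subgradient = b - a^T x = 20.0
  y^{k+1} = 0.0 + 0.05*20.0 = 1.0
Step 2: y^k = 1.0, reduced costs: (1.0, 12.0)
  x^k = (0.0, 0.0), subgradient = b - a^T x = 20.0
  y^{k+1} = 1.0 + 0.05*20.0 = 2.0
Dual objective at y_2 = 2.0: reduced costs (-4.0, 11.0), box minimizer x = (9.0, 0.0)
g(y_2) = b*y + (c1 - a1*y)*x1 + (c2 - a2*y)*x2 = 20*2.0 + (-4.0)*9.0 + 11.0*0.0 = 40.0 - 36.0 + 0.0 = 4.0


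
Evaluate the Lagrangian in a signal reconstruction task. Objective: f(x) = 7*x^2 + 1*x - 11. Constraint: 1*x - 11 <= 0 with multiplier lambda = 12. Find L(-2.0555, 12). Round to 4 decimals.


Step 1: Evaluate f(x).
f(-2.0555) = 7*(-2.0555)^2 + 1*(-2.0555) - 11 = 16.5201
Step 2: Evaluate g(x).
g(-2.0555) = 1*-2.0555 - 11 = -13.0555
Step 3: Compute Lagrangian.
L = 16.5201 + 12*-13.0555 = -140.1459


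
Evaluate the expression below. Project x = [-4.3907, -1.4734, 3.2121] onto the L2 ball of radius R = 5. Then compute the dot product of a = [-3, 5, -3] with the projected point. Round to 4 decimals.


Step 1: Compute ||x|| (intermediates to 6 decimals).
||x|| = sqrt((-4.3907)^2 + (-1.4734)^2 + 3.2121^2) = 5.636199
Step 2: Project.
Since ||x|| > R, scale = R/||x|| = 5/5.636199 = 0.887123, proj(x) = scale * x
proj(x) = [-3.895091, -1.307087, 2.849528]
Step 3: Dot product.
a^T * proj(x) = -3*(-3.895091) + 5*(-1.307087) - 3*2.849528 = -3.3987


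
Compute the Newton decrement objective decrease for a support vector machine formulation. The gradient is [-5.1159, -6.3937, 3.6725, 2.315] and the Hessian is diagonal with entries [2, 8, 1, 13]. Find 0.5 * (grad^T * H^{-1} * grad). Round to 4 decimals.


Step 1: H is diagonal, so H^(-1) * g = [-2.558, -0.7992, 3.6725, 0.1781].
Step 2: g^T H^(-1) g = sum_i g_i^2 / H_ii
  = (-5.1159)^2/2 + (-6.3937)^2/8 + (3.6725)^2/1 + (2.315)^2/13
  = 13.0862 + 5.1099 + 13.4873 + 0.4122 = 32.0956
Step 3: Objective decrease = 0.5 * g^T H^(-1) g = 16.0478


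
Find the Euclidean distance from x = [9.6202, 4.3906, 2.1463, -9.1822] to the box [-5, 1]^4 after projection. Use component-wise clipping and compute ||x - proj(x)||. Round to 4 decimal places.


Project each component onto [-5, 1].
clip(9.6202) = 1.0, clip(4.3906) = 1.0, clip(2.1463) = 1.0, clip(-9.1822) = -5.0
Projection = [1.0, 1.0, 1.0, -5.0]
Squared diffs: [74.3078, 11.4962, 1.314, 17.4908]
Distance = sqrt(104.6088) = 10.2278


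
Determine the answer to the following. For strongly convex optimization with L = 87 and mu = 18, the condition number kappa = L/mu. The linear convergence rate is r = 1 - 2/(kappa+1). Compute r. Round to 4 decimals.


Step 1: Compute the condition number.
kappa = L/mu = 87/18 = 4.8333
Step 2: Compute the convergence rate.
r = 1 - 2/(kappa + 1) = 1 - 2*mu/(L + mu) = (L - mu)/(L + mu) = 69/105 = 0.6571


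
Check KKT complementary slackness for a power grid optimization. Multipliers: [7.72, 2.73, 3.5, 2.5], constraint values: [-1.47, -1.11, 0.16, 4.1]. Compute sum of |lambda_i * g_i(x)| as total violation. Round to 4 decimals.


KKT complementary slackness check:
lambda_1 * g_1 = 7.72 * -1.47 = -11.3484
lambda_2 * g_2 = 2.73 * -1.11 = -3.0303
lambda_3 * g_3 = 3.5 * 0.16 = 0.56
lambda_4 * g_4 = 2.5 * 4.1 = 10.25
Total violation = 11.3484 + 3.0303 + 0.56 + 10.25 = 25.1887


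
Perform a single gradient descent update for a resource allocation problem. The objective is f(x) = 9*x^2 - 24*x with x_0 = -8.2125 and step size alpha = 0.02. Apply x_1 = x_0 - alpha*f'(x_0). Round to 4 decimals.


We compute the gradient at x_0 and apply the update.
f'(x) = 18*x - 24
f'(-8.2125) = 18*-8.2125 - 24 = -171.825
x_1 = -8.2125 - 0.02*-171.825 = -4.776


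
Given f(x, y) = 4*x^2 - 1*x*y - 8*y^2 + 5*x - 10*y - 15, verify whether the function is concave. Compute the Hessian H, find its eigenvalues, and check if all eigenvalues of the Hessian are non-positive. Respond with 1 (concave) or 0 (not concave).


The Hessian of f(x,y) = 4*x^2 - 1*x*y - 8*y^2 + 5*x - 10*y - 15 is:
H = [[8, -1], [-1, -16]]
Trace = 8 - 16 = -8
Determinant = 8*-16 - (-1)^2 = -129
Discriminant = (-8)^2 - 4*-129 = 580.0
Eigenvalues: lambda_1 = -16.0416, lambda_2 = 8.0416
The function is not concave.

0


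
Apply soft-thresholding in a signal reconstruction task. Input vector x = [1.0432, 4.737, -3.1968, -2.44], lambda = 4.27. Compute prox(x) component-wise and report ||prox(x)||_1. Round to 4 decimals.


Soft-thresholding with lambda = 4.27:
prox(1.0432) = sign(1.0432)*max(|1.0432| - 4.27, 0) = 0.0
prox(4.737) = sign(4.737)*max(|4.737| - 4.27, 0) = 0.467
prox(-3.1968) = sign(-3.1968)*max(|-3.1968| - 4.27, 0) = 0.0
prox(-2.44) = sign(-2.44)*max(|-2.44| - 4.27, 0) = 0.0
prox(x) = [0.0, 0.467, 0.0, 0.0]
||prox(x)||_1 = 0.0 + 0.467 + 0.0 + 0.0 = 0.467


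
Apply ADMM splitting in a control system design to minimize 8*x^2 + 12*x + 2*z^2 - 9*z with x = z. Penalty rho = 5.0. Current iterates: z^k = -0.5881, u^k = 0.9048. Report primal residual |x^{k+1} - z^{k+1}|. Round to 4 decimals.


ADMM iteration with rho = 5.0, z^k = -0.5881, u^k = 0.9048
Step 1: x-update.
Minimize 8*x^2 + 12*x + (5.0/2)*(x + 0.5881 + 0.9048)^2
FOC: (2*8 + 5.0)*x = -12 + 5.0*(-0.5881 - 0.9048)
x^{k+1} = -0.9269
Step 2: z-update.
Minimize 2*z^2 - 9*z + (5.0/2)*(-0.9269 - z + 0.9048)^2
FOC: (2*2 + 5.0)*z = 9 + 5.0*(-0.9269 + 0.9048)
z^{k+1} = 0.9877
Step 3: u-update.
u^{k+1} = 0.9048 - 0.9269 - 0.9877 = -1.0098
Step 4: Primal residual = |-0.9269 - 0.9877| = 1.9146


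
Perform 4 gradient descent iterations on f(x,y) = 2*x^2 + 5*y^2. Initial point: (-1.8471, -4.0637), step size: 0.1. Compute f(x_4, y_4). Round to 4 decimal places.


Gradient descent on f(x,y) = 2*x^2 + 5*y^2.
Starting point: (-1.8471, -4.0637), alpha = 0.1
Step 1: grad_x = 2*2*-1.8471 = -7.3884, grad_y = 2*5*-4.0637 = -40.637
  x_1 = -1.8471 - 0.1*-7.3884 = -1.1083
  y_1 = -4.0637 - 0.1*-40.637 = 0.0
Step 2: grad_x = 2*2*-1.1083 = -4.433, grad_y = 2*5*0.0 = 0.0
  x_2 = -1.1083 - 0.1*-4.433 = -0.665
  y_2 = 0.0 - 0.1*0.0 = 0.0
Step 3: grad_x = 2*2*-0.665 = -2.6598, grad_y = 2*5*0.0 = 0.0
  x_3 = -0.665 - 0.1*-2.6598 = -0.399
  y_3 = 0.0 - 0.1*0.0 = 0.0
Step 4: grad_x = 2*2*-0.399 = -1.5959, grad_y = 2*5*0.0 = 0.0
  x_4 = -0.399 - 0.1*-1.5959 = -0.2394
  y_4 = 0.0 - 0.1*0.0 = 0.0
f(-0.2394, 0.0) = 2*(-0.2394)^2 + 5*0.0^2 = 0.1146


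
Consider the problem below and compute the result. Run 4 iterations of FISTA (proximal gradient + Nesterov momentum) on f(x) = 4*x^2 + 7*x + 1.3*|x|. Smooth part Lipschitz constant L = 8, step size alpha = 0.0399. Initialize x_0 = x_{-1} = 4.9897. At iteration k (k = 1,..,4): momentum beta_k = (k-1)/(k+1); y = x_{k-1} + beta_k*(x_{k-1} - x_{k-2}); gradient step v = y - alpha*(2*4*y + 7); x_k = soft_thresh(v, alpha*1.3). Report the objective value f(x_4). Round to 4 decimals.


FISTA on f(x) = 4*x^2 + 7*x + 1.3*|x|
L = 8, alpha = 0.0399
Iteration 1: beta = 0.0, y = 4.9897 + 0.0*(4.9897 - 4.9897) = 4.9897
  grad(y) = 46.9176, v = y - alpha*grad = 3.1177
  prox(v) = soft_thresh(3.1177, 0.0519) = 3.0658
Iteration 2: beta = 0.3333, y = 3.0658 + 0.3333*(3.0658 - 4.9897) = 2.4245
  grad(y) = 26.3962, v = y - alpha*grad = 1.3713
  prox(v) = soft_thresh(1.3713, 0.0519) = 1.3194
Iteration 3: beta = 0.5, y = 1.3194 + 0.5*(1.3194 - 3.0658) = 0.4463
  grad(y) = 10.5701, v = y - alpha*grad = 0.0245
  prox(v) = soft_thresh(0.0245, 0.0519) = 0.0
Iteration 4: beta = 0.6, y = 0.0 + 0.6*(0.0 - 1.3194) = -0.7917
  grad(y) = 0.6667, v = y - alpha*grad = -0.8183
  prox(v) = soft_thresh(-0.8183, 0.0519) = -0.7664
f(x_4) = 4*(-0.7664)^2 + 7*(-0.7664) + 1.3*|-0.7664| = -2.019


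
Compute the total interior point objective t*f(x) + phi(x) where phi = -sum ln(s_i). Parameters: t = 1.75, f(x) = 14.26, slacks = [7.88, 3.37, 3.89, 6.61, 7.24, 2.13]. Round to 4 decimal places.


Step 1: Compute log-barrier.
ln values: [2.0643, 1.2149, 1.3584, 1.8886, 1.9796, 0.7561]
phi = -(2.0643 + 1.2149 + 1.3584 + 1.8886 + 1.9796 + 0.7561) = -9.262
Step 2: Compute augmented objective.
t*f(x) = 1.75*14.26 = 24.955
Total = 24.955 - 9.262 = 15.693


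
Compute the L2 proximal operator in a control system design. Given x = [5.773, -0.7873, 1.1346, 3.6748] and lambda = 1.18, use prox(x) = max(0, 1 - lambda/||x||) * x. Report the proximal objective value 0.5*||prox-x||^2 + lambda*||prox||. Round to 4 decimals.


Step 1: Compute ||x||.
||x|| = 6.9813
Step 2: Compute scaling factor.
scale = max(0, 1 - 1.18/6.9813) = 0.831
Step 3: prox(x) = [4.7972, -0.6542, 0.9428, 3.0537]
||prox(x)|| = 5.8013
Step 4: Proximal objective.
0.5*||prox-x||^2 = 0.6962
lambda*||prox|| = 6.8455
Total = 7.5418


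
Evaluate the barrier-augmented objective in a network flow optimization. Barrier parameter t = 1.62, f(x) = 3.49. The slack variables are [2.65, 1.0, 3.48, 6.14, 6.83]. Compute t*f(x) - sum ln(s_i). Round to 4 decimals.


Step 1: Compute log-barrier.
ln values: [0.9746, 0.0, 1.247, 1.8148, 1.9213]
phi = -(0.9746 + 0.0 + 1.247 + 1.8148 + 1.9213) = -5.9577
Step 2: Compute augmented objective.
t*f(x) = 1.62*3.49 = 5.6538
Total = 5.6538 - 5.9577 = -0.3039


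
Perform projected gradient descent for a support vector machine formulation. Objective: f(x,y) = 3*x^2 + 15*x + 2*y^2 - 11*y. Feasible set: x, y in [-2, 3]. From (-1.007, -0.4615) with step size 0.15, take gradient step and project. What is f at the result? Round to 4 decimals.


Step 1: Compute gradient at (-1.007, -0.4615).
grad_x = 2*3*-1.007 + 15 = 8.958
grad_y = 2*2*-0.4615 - 11 = -12.846
Step 2: Gradient step.
x_raw = -1.007 - 0.15*8.958 = -2.3507
y_raw = -0.4615 - 0.15*-12.846 = 1.4654
Step 3: Project onto [-2, 3].
x_proj = clip(-2.3507) = -2.0
y_proj = clip(1.4654) = 1.4654
Step 4: Evaluate f.
f(-2.0, 1.4654) = -29.8246


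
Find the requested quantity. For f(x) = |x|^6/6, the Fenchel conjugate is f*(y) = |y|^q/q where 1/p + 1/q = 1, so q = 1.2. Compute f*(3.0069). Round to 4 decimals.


The conjugate exponent q satisfies 1/p + 1/q = 1.
p = 6, so q = 6/(6 - 1) = 1.2
|y|^q = 3.0069^1.2 = 3.7475
f*(3.0069) = 3.7475 / 1.2 = 3.1229


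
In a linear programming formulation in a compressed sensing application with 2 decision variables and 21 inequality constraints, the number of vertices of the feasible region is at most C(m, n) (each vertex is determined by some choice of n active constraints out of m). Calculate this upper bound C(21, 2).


Each vertex corresponds to some choice of n active constraints out of m, so the number of vertices is at most C(m, n) = m! / (n!(m-n)!).
m = 21, n = 2
Numerator: 21 * 20
Denominator: 2! = 2
C(21, 2) = 210


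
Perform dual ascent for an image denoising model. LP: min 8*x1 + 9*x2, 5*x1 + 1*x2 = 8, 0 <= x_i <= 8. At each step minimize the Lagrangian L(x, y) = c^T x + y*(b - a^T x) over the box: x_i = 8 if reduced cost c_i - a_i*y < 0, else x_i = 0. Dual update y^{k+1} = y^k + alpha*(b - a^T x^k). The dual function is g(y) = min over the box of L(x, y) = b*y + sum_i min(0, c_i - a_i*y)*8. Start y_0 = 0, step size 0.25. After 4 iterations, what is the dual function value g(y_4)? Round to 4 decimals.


Dual ascent for LP: min 8*x1 + 9*x2, 5*x1 + 1*x2 = 8, 0 <= x_i <= 8
Step 1: y^k = 0.0, reduced costs: (8.0, 9.0)
  x^k = (0.0, 0.0), subgradient = b - a^T x = 8.0
  y^{k+1} = 0.0 + 0.25*8.0 = 2.0
Step 2: y^k = 2.0, reduced costs: (-2.0, 7.0)
  x^k = (8.0, 0.0), subgradient = b - a^T x = -32.0
  y^{k+1} = 2.0 + 0.25*-32.0 = -6.0
Step 3: y^k = -6.0, reduced costs: (38.0, 15.0)
  x^k = (0.0, 0.0), subgradient = b - a^T x = 8.0
  y^{k+1} = -6.0 + 0.25*8.0 = -4.0
Step 4: y^k = -4.0, reduced costs: (28.0, 13.0)
  x^k = (0.0, 0.0), subgradient = b - a^T x = 8.0
  y^{k+1} = -4.0 + 0.25*8.0 = -2.0
Dual objective at y_4 = -2.0: reduced costs (18.0, 11.0), box minimizer x = (0.0, 0.0)
g(y_4) = b*y + (c1 - a1*y)*x1 + (c2 - a2*y)*x2 = 8*(-2.0) + 18.0*0.0 + 11.0*0.0 = -16.0 + 0.0 + 0.0 = -16.0


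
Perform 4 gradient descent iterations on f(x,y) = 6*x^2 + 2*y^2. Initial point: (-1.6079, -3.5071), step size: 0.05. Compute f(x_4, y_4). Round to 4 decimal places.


Gradient descent on f(x,y) = 6*x^2 + 2*y^2.
Starting point: (-1.6079, -3.5071), alpha = 0.05
Step 1: grad_x = 2*6*-1.6079 = -19.2948, grad_y = 2*2*-3.5071 = -14.0284
  x_1 = -1.6079 - 0.05*-19.2948 = -0.6432
  y_1 = -3.5071 - 0.05*-14.0284 = -2.8057
Step 2: grad_x = 2*6*-0.6432 = -7.7179, grad_y = 2*2*-2.8057 = -11.2227
  x_2 = -0.6432 - 0.05*-7.7179 = -0.2573
  y_2 = -2.8057 - 0.05*-11.2227 = -2.2445
Step 3: grad_x = 2*6*-0.2573 = -3.0872, grad_y = 2*2*-2.2445 = -8.9782
  x_3 = -0.2573 - 0.05*-3.0872 = -0.1029
  y_3 = -2.2445 - 0.05*-8.9782 = -1.7956
Step 4: grad_x = 2*6*-0.1029 = -1.2349, grad_y = 2*2*-1.7956 = -7.1825
  x_4 = -0.1029 - 0.05*-1.2349 = -0.0412
  y_4 = -1.7956 - 0.05*-7.1825 = -1.4365
f(-0.0412, -1.4365) = 6*(-0.0412)^2 + 2*(-1.4365)^2 = 4.1373


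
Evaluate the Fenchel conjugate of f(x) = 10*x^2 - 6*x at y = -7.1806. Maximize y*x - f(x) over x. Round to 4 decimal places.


f*(y) = sup_x {y*x - a*x^2 - b*x} = sup_x {(y-b)*x - a*x^2}
FOC: (y - b) - 2a*x = 0 => x* = (y - b)/(2a)
x* = (-7.1806 + 6)/(2*10) = -0.059
f*(-7.1806) = (y-b)^2/(4a) = (-7.1806 + 6)^2/(4*10)
= 1.3938/40 = 0.0348


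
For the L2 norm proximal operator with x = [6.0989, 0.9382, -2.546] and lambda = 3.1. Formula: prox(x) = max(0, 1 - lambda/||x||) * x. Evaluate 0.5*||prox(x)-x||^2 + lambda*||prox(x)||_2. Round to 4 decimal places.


Step 1: Compute ||x||.
||x|| = 6.6752
Step 2: Compute scaling factor.
scale = max(0, 1 - 3.1/6.6752) = 0.5356
Step 3: prox(x) = [3.2666, 0.5025, -1.3636]
||prox(x)|| = 3.5752
Step 4: Proximal objective.
0.5*||prox-x||^2 = 4.805
lambda*||prox|| = 11.0831
Total = 15.8883


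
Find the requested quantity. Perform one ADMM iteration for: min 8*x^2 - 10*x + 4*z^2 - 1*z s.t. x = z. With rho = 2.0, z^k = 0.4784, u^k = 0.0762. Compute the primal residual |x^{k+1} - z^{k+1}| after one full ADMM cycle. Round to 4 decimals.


ADMM iteration with rho = 2.0, z^k = 0.4784, u^k = 0.0762
Step 1: x-update.
Minimize 8*x^2 - 10*x + (2.0/2)*(x - 0.4784 + 0.0762)^2
FOC: (2*8 + 2.0)*x = 10 + 2.0*(0.4784 - 0.0762)
x^{k+1} = 0.6002
Step 2: z-update.
Minimize 4*z^2 - 1*z + (2.0/2)*(0.6002 - z + 0.0762)^2
FOC: (2*4 + 2.0)*z = 1 + 2.0*(0.6002 + 0.0762)
z^{k+1} = 0.2353
Step 3: u-update.
u^{k+1} = 0.0762 + 0.6002 - 0.2353 = 0.4412
Step 4: Primal residual = |0.6002 - 0.2353| = 0.365


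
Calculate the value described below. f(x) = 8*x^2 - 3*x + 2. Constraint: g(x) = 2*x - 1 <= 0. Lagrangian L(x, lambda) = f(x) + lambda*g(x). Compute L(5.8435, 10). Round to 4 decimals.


Step 1: Evaluate f(x).
f(5.8435) = 8*5.8435^2 - 3*5.8435 + 2 = 257.6414
Step 2: Evaluate g(x).
g(5.8435) = 2*5.8435 - 1 = 10.687
Step 3: Compute Lagrangian.
L = 257.6414 + 10*10.687 = 364.5114


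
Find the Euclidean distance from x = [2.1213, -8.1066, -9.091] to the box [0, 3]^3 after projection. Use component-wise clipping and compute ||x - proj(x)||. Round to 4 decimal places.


Project each component onto [0, 3].
clip(2.1213) = 2.1213, clip(-8.1066) = 0.0, clip(-9.091) = 0.0
Projection = [2.1213, 0.0, 0.0]
Squared diffs: [0.0, 65.717, 82.6463]
Distance = sqrt(148.3633) = 12.1804


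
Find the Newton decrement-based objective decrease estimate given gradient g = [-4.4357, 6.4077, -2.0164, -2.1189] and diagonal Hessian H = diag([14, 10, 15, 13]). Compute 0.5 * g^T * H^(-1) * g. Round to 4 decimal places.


Step 1: H is diagonal, so H^(-1) * g = [-0.3168, 0.6408, -0.1344, -0.163].
Step 2: g^T H^(-1) g = sum_i g_i^2 / H_ii
  = (-4.4357)^2/14 + (6.4077)^2/10 + (-2.0164)^2/15 + (-2.1189)^2/13
  = 1.4054 + 4.1059 + 0.2711 + 0.3454 = 6.1277
Step 3: Objective decrease = 0.5 * g^T H^(-1) g = 3.0638


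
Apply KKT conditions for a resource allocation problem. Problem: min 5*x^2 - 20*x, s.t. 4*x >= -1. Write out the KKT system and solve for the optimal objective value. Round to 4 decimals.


Step 1: Try lambda = 0 (constraint inactive).
Stationarity: 2*5*x - 20 = 0
x* = 20/(2*5) = 2.0
Check constraint: 4*2.0 = 8.0 >= -1 -- satisfied.
Step 2: Compute optimal value.
f(x*) = 5*2.0^2 - 20*2.0 = -20.0


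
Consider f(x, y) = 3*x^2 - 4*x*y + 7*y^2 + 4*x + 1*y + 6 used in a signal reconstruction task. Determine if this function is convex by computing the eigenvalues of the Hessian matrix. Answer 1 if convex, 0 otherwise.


The Hessian of f(x,y) = 3*x^2 - 4*x*y + 7*y^2 + 4*x + 1*y + 6 is:
H = [[6, -4], [-4, 14]]
Trace = 6 + 14 = 20
Determinant = 6*14 - (-4)^2 = 68
Discriminant = (20)^2 - 4*68 = 128.0
Eigenvalues: lambda_1 = 4.3431, lambda_2 = 15.6569
The function is convex.

1


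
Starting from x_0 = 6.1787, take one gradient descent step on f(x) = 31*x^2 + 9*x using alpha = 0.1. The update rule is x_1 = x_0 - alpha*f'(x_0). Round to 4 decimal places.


We compute the gradient at x_0 and apply the update.
f'(x) = 62*x + 9
f'(6.1787) = 62*6.1787 + 9 = 392.0794
x_1 = 6.1787 - 0.1*392.0794 = -33.0292


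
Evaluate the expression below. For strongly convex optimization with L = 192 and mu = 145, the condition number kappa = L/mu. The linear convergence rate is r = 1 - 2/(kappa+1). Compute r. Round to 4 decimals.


Step 1: Compute the condition number.
kappa = L/mu = 192/145 = 1.3241
Step 2: Compute the convergence rate.
r = 1 - 2/(kappa + 1) = 1 - 2*mu/(L + mu) = (L - mu)/(L + mu) = 47/337 = 0.1395


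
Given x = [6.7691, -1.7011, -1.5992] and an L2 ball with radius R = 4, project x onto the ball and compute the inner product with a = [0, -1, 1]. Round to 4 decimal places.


Step 1: Compute ||x|| (intermediates to 6 decimals).
||x|| = sqrt(6.7691^2 + (-1.7011)^2 + (-1.5992)^2) = 7.16044
Step 2: Project.
Since ||x|| > R, scale = R/||x|| = 4/7.16044 = 0.558625, proj(x) = scale * x
proj(x) = [3.781388, -0.950277, -0.893353]
Step 3: Dot product.
a^T * proj(x) = 0*3.781388 - 1*(-0.950277) + 1*(-0.893353) = 0.0569


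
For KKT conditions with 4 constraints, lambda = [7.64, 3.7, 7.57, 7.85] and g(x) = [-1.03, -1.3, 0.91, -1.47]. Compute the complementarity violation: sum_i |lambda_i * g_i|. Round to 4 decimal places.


KKT complementary slackness check:
lambda_1 * g_1 = 7.64 * -1.03 = -7.8692
lambda_2 * g_2 = 3.7 * -1.3 = -4.81
lambda_3 * g_3 = 7.57 * 0.91 = 6.8887
lambda_4 * g_4 = 7.85 * -1.47 = -11.5395
Total violation = 7.8692 + 4.81 + 6.8887 + 11.5395 = 31.1074
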